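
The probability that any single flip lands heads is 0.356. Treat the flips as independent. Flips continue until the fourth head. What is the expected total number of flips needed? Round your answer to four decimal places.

11.2360

Y = total flips until the fourth success; negative binomial with r=4, p=0.356.
E[Y] = r / p = 4 / 0.356 = 11.235955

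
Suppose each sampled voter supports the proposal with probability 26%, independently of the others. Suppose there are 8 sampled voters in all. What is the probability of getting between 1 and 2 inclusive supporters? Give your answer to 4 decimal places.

X ~ Binomial(8, 0.26); P(1 ≤ X ≤ 2) = Σ C(8,k) p^k (1−p)^(8−k) over k:
  k=1: C(8,1)·0.26^1·0.74^7 = 0.252747
  k=2: C(8,2)·0.26^2·0.74^6 = 0.310810
Total = 0.563557

0.5636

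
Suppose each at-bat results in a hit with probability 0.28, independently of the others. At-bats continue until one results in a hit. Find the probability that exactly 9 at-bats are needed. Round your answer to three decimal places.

0.020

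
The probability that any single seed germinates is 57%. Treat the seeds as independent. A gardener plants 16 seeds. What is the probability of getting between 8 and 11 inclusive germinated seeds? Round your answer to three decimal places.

X ~ Binomial(16, 0.57); P(8 ≤ X ≤ 11) = Σ C(16,k) p^k (1−p)^(16−k) over k:
  k=8: C(16,8)·0.57^8·0.43^8 = 0.16762
  k=9: C(16,9)·0.57^9·0.43^7 = 0.19751
  k=10: C(16,10)·0.57^10·0.43^6 = 0.18327
  k=11: C(16,11)·0.57^11·0.43^5 = 0.13251
Total = 0.68090

0.681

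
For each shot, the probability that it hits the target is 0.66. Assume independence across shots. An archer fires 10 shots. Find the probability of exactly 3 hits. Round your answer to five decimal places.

0.01812

X ~ Binomial(n=10, p=0.66).
P(X=3) = C(10,3) · p^3 · (1−p)^7
= 120 · 0.2875 · 0.00052523 = 0.0181203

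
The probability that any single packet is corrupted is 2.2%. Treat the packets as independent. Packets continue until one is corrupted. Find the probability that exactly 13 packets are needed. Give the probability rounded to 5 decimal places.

Geometric (trials to first success), p = 0.022.
P(Y = 13) = (1−p)^12 · p = 0.76571 · 0.022 = 0.0168457

0.01685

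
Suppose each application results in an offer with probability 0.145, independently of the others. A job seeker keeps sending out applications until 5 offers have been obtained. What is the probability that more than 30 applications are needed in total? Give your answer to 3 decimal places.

0.556

Needing more than 30 applications ⇔ fewer than 5 successes in the first 30. With X ~ Binomial(30, 0.145), P(Y > 30) = P(X ≤ 4).
  k=0: C(30,0)·0.145^0·0.855^30 = 0.00910
  k=1: C(30,1)·0.145^1·0.855^29 = 0.04629
  k=2: C(30,2)·0.145^2·0.855^28 = 0.11384
  k=3: C(30,3)·0.145^3·0.855^27 = 0.18018
  k=4: C(30,4)·0.145^4·0.855^26 = 0.20626
P(X ≤ 4) = 0.55567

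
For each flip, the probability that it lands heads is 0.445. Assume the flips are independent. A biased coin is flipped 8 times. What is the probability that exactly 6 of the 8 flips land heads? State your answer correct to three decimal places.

X ~ Binomial(n=8, p=0.445).
P(X=6) = C(8,6) · p^6 · (1−p)^2
= 28 · 0.0077653 · 0.30802 = 0.06697

0.067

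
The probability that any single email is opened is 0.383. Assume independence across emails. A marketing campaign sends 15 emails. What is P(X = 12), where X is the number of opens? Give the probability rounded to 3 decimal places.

X ~ Binomial(n=15, p=0.383).
P(X=12) = C(15,12) · p^12 · (1−p)^3
= 455 · 9.9629e-06 · 0.23489 = 0.00106

0.001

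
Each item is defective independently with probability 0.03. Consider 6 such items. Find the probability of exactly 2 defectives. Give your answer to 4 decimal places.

0.0120

X ~ Binomial(n=6, p=0.03).
P(X=2) = C(6,2) · p^2 · (1−p)^4
= 15 · 0.0009 · 0.88529 = 0.011951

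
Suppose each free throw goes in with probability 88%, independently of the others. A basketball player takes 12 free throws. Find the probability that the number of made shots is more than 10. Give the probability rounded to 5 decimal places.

0.56859

X ~ Binomial(12, 0.88); P(X ≥ 11) = Σ C(12,k) p^k (1−p)^(12−k) over k:
  k=11: C(12,11)·0.88^11·0.12^1 = 0.3529164
  k=12: C(12,12)·0.88^12·0.12^0 = 0.2156712
Total = 0.5685876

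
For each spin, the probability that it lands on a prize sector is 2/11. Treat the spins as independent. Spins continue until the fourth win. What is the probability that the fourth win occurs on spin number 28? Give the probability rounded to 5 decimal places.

0.02589

Y = trial on which the fourth success occurs; negative binomial, r=4, p=0.181818.
P(Y=28) = C(27,3) · p^4 · (1−p)^24
= 2925 · 0.0010928 · 0.0080983 = 0.0258864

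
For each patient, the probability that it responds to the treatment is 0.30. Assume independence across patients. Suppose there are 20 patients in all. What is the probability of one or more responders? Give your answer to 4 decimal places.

P(at least one) = 1 − P(none) = 1 − (1 − 0.30)^20
= 1 − 0.000798 = 0.999202

0.9992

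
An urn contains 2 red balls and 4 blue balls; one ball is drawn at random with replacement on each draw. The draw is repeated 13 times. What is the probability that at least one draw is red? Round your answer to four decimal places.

0.9949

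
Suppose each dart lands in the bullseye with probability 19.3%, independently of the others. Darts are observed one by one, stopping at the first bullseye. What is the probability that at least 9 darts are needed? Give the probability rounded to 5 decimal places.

0.17988

Y = number of darts to the first success; geometric, p = 0.193.
P(Y > 8) = P(first 8 all fail) = (1−p)^8 = 0.1798822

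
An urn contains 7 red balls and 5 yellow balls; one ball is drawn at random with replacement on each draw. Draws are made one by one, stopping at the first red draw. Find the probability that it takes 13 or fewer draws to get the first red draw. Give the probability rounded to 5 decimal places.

Y = number of draws to the first success; geometric, p = 0.583333.
P(Y ≤ 13) = 1 − (1−p)^13 = 1 − 0.0000114 = 0.9999886

0.99999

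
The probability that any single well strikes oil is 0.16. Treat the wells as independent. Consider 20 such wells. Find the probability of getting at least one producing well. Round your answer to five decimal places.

0.96941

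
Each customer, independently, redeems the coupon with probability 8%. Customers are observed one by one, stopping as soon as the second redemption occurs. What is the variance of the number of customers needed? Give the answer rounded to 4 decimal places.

287.5000

Y = total customers until the second success; negative binomial with r=2, p=0.08.
Var(Y) = r(1−p)/p² = 2·0.92 / 0.08² = 287.500000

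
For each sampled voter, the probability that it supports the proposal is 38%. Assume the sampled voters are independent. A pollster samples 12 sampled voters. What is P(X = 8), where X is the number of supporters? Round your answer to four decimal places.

0.0318

X ~ Binomial(n=12, p=0.38).
P(X=8) = C(12,8) · p^8 · (1−p)^4
= 495 · 0.00043478 · 0.14776 = 0.031801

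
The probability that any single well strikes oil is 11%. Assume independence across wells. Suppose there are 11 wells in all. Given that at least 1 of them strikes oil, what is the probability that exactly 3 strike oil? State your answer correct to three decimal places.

X ~ Binomial(11, 0.11). Want P(X=3 | X≥1) = P(X=3) / P(X≥1).
P(X=3) = C(11,3)·0.11^3·0.89^8 = 0.08645
P(X≥1) = 1 − 0.27752 = 0.72248
Ratio = 0.08645 / 0.72248 = 0.11966

0.120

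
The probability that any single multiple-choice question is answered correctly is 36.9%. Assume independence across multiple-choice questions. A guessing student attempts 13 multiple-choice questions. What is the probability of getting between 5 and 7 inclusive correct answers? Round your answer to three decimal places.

0.495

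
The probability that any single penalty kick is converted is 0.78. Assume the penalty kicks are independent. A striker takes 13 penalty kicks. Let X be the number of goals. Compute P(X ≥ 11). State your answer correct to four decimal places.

0.4301

X ~ Binomial(13, 0.78); P(X ≥ 11) = Σ C(13,k) p^k (1−p)^(13−k) over k:
  k=11: C(13,11)·0.78^11·0.22^2 = 0.245460
  k=12: C(13,12)·0.78^12·0.22^1 = 0.145045
  k=13: C(13,13)·0.78^13·0.22^0 = 0.039558
Total = 0.430062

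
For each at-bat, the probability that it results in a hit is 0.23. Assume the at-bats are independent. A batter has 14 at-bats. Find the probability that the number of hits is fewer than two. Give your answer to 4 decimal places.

X ~ Binomial(14, 0.23); P(X ≤ 1) = Σ C(14,k) p^k (1−p)^(14−k) over k:
  k=0: C(14,0)·0.23^0·0.77^14 = 0.025756
  k=1: C(14,1)·0.23^1·0.77^13 = 0.107705
Total = 0.133460

0.1335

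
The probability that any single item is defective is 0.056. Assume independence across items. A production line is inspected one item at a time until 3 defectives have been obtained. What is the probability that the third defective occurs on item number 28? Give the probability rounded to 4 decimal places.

0.0146

Y = trial on which the third success occurs; negative binomial, r=3, p=0.056.
P(Y=28) = C(27,2) · p^3 · (1−p)^25
= 351 · 0.00017562 · 0.23676 = 0.014594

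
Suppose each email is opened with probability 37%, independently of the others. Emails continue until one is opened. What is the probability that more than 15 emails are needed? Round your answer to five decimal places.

0.00098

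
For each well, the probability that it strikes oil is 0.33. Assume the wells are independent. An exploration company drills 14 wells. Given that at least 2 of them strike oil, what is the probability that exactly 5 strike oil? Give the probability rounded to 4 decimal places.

0.2195

X ~ Binomial(14, 0.33). Want P(X=5 | X≥2) = P(X=5) / P(X≥2).
P(X=5) = C(14,5)·0.33^5·0.67^9 = 0.213161
P(X≥2) = 1 − 0.003673 − 0.025329 = 0.970998
Ratio = 0.213161 / 0.970998 = 0.219527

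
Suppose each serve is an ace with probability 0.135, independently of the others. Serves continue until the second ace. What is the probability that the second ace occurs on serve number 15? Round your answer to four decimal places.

Y = trial on which the second success occurs; negative binomial, r=2, p=0.135.
P(Y=15) = C(14,1) · p^2 · (1−p)^13
= 14 · 0.018225 · 0.15178 = 0.038726

0.0387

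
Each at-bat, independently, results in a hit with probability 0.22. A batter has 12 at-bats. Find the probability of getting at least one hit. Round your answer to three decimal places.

0.949

P(at least one) = 1 − P(none) = 1 − (1 − 0.22)^12
= 1 − 0.05071 = 0.94929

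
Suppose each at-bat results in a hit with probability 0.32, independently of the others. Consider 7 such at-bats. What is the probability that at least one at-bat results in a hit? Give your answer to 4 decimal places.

0.9328

P(at least one) = 1 − P(none) = 1 − (1 − 0.32)^7
= 1 − 0.067230 = 0.932770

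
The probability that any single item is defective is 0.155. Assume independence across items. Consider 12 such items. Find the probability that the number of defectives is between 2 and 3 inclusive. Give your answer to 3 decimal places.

X ~ Binomial(12, 0.155); P(2 ≤ X ≤ 3) = Σ C(12,k) p^k (1−p)^(12−k) over k:
  k=2: C(12,2)·0.155^2·0.845^10 = 0.29429
  k=3: C(12,3)·0.155^3·0.845^9 = 0.17994
Total = 0.47423

0.474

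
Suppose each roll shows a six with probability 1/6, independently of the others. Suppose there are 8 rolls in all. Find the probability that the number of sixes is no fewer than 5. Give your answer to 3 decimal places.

0.005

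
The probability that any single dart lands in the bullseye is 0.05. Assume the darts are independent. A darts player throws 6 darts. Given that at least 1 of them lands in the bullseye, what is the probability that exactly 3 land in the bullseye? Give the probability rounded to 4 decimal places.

0.0081

X ~ Binomial(6, 0.05). Want P(X=3 | X≥1) = P(X=3) / P(X≥1).
P(X=3) = C(6,3)·0.05^3·0.95^3 = 0.002143
P(X≥1) = 1 − 0.735092 = 0.264908
Ratio = 0.002143 / 0.264908 = 0.008091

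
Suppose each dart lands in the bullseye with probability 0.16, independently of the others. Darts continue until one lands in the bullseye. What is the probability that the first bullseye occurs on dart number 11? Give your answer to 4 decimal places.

0.0280

Geometric (trials to first success), p = 0.16.
P(Y = 11) = (1−p)^10 · p = 0.1749 · 0.16 = 0.027984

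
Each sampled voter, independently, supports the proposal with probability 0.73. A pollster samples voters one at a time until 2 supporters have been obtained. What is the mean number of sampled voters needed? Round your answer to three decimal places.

2.740

Y = total sampled voters until the second success; negative binomial with r=2, p=0.73.
E[Y] = r / p = 2 / 0.73 = 2.73973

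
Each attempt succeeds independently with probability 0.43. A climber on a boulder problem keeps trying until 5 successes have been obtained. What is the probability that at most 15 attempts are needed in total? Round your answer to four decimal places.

Finishing within 15 attempts ⇔ at least 5 successes in the first 15. With X ~ Binomial(15, 0.43), P(Y ≤ 15) = 1 − P(X ≤ 4).
  k=0: C(15,0)·0.43^0·0.57^15 = 0.000218
  k=1: C(15,1)·0.43^1·0.57^14 = 0.002465
  k=2: C(15,2)·0.43^2·0.57^13 = 0.013017
  k=3: C(15,3)·0.43^3·0.57^12 = 0.042552
  k=4: C(15,4)·0.43^4·0.57^11 = 0.096301
1 − 0.154552 = 0.845448

0.8454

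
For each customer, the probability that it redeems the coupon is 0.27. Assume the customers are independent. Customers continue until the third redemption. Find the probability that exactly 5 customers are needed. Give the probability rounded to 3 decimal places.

0.063

Y = trial on which the third success occurs; negative binomial, r=3, p=0.27.
P(Y=5) = C(4,2) · p^3 · (1−p)^2
= 6 · 0.019683 · 0.5329 = 0.06293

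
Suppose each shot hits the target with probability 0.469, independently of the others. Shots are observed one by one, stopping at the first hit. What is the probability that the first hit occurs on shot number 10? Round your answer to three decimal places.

Geometric (trials to first success), p = 0.469.
P(Y = 10) = (1−p)^9 · p = 0.0033562 · 0.469 = 0.00157

0.002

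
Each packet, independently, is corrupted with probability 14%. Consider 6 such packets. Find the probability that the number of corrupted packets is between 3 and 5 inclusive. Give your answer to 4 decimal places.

0.0394

X ~ Binomial(6, 0.14); P(3 ≤ X ≤ 5) = Σ C(6,k) p^k (1−p)^(6−k) over k:
  k=3: C(6,3)·0.14^3·0.86^3 = 0.034907
  k=4: C(6,4)·0.14^4·0.86^2 = 0.004262
  k=5: C(6,5)·0.14^5·0.86^1 = 0.000278
Total = 0.039446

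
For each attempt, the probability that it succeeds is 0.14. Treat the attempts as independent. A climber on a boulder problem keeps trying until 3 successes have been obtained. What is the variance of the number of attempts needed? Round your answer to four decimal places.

Y = total attempts until the third success; negative binomial with r=3, p=0.14.
Var(Y) = r(1−p)/p² = 3·0.86 / 0.14² = 131.632653

131.6327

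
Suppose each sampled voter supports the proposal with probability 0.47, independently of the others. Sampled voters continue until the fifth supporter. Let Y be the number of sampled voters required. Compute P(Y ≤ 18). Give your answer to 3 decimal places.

0.972

Finishing within 18 sampled voters ⇔ at least 5 successes in the first 18. With X ~ Binomial(18, 0.47), P(Y ≤ 18) = 1 − P(X ≤ 4).
  k=0: C(18,0)·0.47^0·0.53^18 = 0.00001
  k=1: C(18,1)·0.47^1·0.53^17 = 0.00017
  k=2: C(18,2)·0.47^2·0.53^16 = 0.00131
  k=3: C(18,3)·0.47^3·0.53^15 = 0.00620
  k=4: C(18,4)·0.47^4·0.53^14 = 0.02061
1 − 0.02830 = 0.97170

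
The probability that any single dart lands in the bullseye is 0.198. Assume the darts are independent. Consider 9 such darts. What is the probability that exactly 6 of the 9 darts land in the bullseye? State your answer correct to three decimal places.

X ~ Binomial(n=9, p=0.198).
P(X=6) = C(9,6) · p^6 · (1−p)^3
= 84 · 6.0255e-05 · 0.51585 = 0.00261

0.003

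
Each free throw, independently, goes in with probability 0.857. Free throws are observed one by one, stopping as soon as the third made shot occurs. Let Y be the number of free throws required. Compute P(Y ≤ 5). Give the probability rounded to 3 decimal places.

Finishing within 5 free throws ⇔ at least 3 successes in the first 5. With X ~ Binomial(5, 0.857), P(Y ≤ 5) = 1 − P(X ≤ 2).
  k=0: C(5,0)·0.857^0·0.143^5 = 0.00006
  k=1: C(5,1)·0.857^1·0.143^4 = 0.00179
  k=2: C(5,2)·0.857^2·0.143^3 = 0.02148
1 − 0.02333 = 0.97667

0.977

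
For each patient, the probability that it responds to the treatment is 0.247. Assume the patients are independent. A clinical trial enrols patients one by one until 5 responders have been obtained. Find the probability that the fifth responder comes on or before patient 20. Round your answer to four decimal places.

Finishing within 20 patients ⇔ at least 5 successes in the first 20. With X ~ Binomial(20, 0.247), P(Y ≤ 20) = 1 − P(X ≤ 4).
  k=0: C(20,0)·0.247^0·0.753^20 = 0.003435
  k=1: C(20,1)·0.247^1·0.753^19 = 0.022534
  k=2: C(20,2)·0.247^2·0.753^18 = 0.070219
  k=3: C(20,3)·0.247^3·0.753^17 = 0.138201
  k=4: C(20,4)·0.247^4·0.753^16 = 0.192664
1 − 0.427053 = 0.572947

0.5729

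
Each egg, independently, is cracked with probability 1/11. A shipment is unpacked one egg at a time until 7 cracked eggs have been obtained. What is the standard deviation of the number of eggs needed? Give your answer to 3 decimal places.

Y = total eggs until the seventh success; negative binomial with r=7, p=0.090909.
SD(Y) = √[r(1−p)/p²] = √(770.00000) = 27.74887

27.749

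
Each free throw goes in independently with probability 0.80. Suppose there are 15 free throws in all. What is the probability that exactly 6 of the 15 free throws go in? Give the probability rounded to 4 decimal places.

0.0007

X ~ Binomial(n=15, p=0.80).
P(X=6) = C(15,6) · p^6 · (1−p)^9
= 5005 · 0.26214 · 5.12e-07 = 0.000672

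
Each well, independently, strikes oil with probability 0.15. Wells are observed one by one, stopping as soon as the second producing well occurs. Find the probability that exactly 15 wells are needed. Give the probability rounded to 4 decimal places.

0.0381

Y = trial on which the second success occurs; negative binomial, r=2, p=0.15.
P(Y=15) = C(14,1) · p^2 · (1−p)^13
= 14 · 0.0225 · 0.12091 = 0.038085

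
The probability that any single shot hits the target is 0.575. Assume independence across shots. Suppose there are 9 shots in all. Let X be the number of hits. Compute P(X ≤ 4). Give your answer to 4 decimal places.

0.3209

X ~ Binomial(9, 0.575); P(X ≤ 4) = Σ C(9,k) p^k (1−p)^(9−k) over k:
  k=0: C(9,0)·0.575^0·0.425^9 = 0.000452
  k=1: C(9,1)·0.575^1·0.425^8 = 0.005508
  k=2: C(9,2)·0.575^2·0.425^7 = 0.029810
  k=3: C(9,3)·0.575^3·0.425^6 = 0.094106
  k=4: C(9,4)·0.575^4·0.425^5 = 0.190979
Total = 0.320856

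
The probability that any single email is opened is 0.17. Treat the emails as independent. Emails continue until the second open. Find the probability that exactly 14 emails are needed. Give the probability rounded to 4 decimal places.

0.0402

Y = trial on which the second success occurs; negative binomial, r=2, p=0.17.
P(Y=14) = C(13,1) · p^2 · (1−p)^12
= 13 · 0.0289 · 0.10689 = 0.040159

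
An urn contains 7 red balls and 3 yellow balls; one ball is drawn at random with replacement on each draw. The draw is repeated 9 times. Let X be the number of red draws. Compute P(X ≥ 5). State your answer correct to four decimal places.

0.9012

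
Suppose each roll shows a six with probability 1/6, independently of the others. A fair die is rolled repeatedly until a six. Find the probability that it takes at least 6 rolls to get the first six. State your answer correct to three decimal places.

0.402

Y = number of rolls to the first success; geometric, p = 0.166667.
P(Y > 5) = P(first 5 all fail) = (1−p)^5 = 0.40188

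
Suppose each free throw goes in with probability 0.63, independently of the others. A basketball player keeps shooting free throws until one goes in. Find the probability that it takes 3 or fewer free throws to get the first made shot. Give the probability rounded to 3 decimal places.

0.949

Y = number of free throws to the first success; geometric, p = 0.63.
P(Y ≤ 3) = 1 − (1−p)^3 = 1 − 0.05065 = 0.94935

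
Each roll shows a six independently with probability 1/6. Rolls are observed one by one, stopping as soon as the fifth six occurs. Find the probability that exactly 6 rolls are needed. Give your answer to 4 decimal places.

Y = trial on which the fifth success occurs; negative binomial, r=5, p=0.166667.
P(Y=6) = C(5,4) · p^5 · (1−p)^1
= 5 · 0.0001286 · 0.83333 = 0.000536

0.0005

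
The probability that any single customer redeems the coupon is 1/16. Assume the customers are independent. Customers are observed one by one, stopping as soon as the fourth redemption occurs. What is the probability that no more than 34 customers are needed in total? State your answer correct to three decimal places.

Finishing within 34 customers ⇔ at least 4 successes in the first 34. With X ~ Binomial(34, 0.0625), P(Y ≤ 34) = 1 − P(X ≤ 3).
  k=0: C(34,0)·0.0625^0·0.9375^34 = 0.11144
  k=1: C(34,1)·0.0625^1·0.9375^33 = 0.25259
  k=2: C(34,2)·0.0625^2·0.9375^32 = 0.27785
  k=3: C(34,3)·0.0625^3·0.9375^31 = 0.19758
1 − 0.83945 = 0.16055

0.161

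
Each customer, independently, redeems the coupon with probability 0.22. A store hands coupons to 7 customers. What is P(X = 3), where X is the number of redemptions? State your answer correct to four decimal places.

0.1379

X ~ Binomial(n=7, p=0.22).
P(X=3) = C(7,3) · p^3 · (1−p)^4
= 35 · 0.010648 · 0.37015 = 0.137948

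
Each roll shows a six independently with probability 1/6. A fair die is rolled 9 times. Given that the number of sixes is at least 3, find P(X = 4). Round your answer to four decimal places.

X ~ Binomial(9, 0.166667). Want P(X=4 | X≥3) = P(X=4) / P(X≥3).
P(X=4) = C(9,4)·0.166667^4·0.833333^5 = 0.039071
P(X≥3) = 1 − 0.193807 − 0.348852 − 0.279082 = 0.178260
Ratio = 0.039071 / 0.178260 = 0.219183

0.2192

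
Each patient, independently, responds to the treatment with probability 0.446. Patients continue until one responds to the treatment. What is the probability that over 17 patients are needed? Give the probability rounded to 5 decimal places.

0.00004

Y = number of patients to the first success; geometric, p = 0.446.
P(Y > 17) = P(first 17 all fail) = (1−p)^17 = 0.0000436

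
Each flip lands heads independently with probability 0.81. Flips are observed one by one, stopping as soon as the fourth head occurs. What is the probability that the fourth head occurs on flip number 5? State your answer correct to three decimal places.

0.327

Y = trial on which the fourth success occurs; negative binomial, r=4, p=0.81.
P(Y=5) = C(4,3) · p^4 · (1−p)^1
= 4 · 0.43047 · 0.19 = 0.32716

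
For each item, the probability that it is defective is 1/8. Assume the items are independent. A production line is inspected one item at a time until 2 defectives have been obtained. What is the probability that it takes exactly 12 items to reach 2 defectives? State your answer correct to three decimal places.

0.045

Y = trial on which the second success occurs; negative binomial, r=2, p=0.125.
P(Y=12) = C(11,1) · p^2 · (1−p)^10
= 11 · 0.015625 · 0.26308 = 0.04522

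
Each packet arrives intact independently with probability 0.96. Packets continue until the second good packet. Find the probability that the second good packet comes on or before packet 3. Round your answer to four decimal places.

0.9953

Finishing within 3 packets ⇔ at least 2 successes in the first 3. With X ~ Binomial(3, 0.96), P(Y ≤ 3) = 1 − P(X ≤ 1).
  k=0: C(3,0)·0.96^0·0.04^3 = 0.000064
  k=1: C(3,1)·0.96^1·0.04^2 = 0.004608
1 − 0.004672 = 0.995328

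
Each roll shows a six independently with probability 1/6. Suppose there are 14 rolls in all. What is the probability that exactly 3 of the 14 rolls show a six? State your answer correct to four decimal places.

X ~ Binomial(n=14, p=0.166667).
P(X=3) = C(14,3) · p^3 · (1−p)^11
= 364 · 0.0046296 · 0.13459 = 0.226806

0.2268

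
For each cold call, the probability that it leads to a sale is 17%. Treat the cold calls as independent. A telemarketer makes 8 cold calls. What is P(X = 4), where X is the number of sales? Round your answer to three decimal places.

0.028

X ~ Binomial(n=8, p=0.17).
P(X=4) = C(8,4) · p^4 · (1−p)^4
= 70 · 0.00083521 · 0.47458 = 0.02775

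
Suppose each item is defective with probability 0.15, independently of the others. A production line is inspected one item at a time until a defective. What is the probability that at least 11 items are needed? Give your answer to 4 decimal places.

0.1969

Y = number of items to the first success; geometric, p = 0.15.
P(Y > 10) = P(first 10 all fail) = (1−p)^10 = 0.196874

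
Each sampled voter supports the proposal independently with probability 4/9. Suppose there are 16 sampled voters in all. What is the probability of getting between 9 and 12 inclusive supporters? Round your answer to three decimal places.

0.238

X ~ Binomial(16, 0.444444); P(9 ≤ X ≤ 12) = Σ C(16,k) p^k (1−p)^(16−k) over k:
  k=9: C(16,9)·0.444444^9·0.555556^7 = 0.12644
  k=10: C(16,10)·0.444444^10·0.555556^6 = 0.07080
  k=11: C(16,11)·0.444444^11·0.555556^5 = 0.03090
  k=12: C(16,12)·0.444444^12·0.555556^4 = 0.01030
Total = 0.23844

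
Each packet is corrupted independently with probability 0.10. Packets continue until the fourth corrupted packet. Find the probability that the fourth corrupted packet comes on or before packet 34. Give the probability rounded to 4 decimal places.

0.4462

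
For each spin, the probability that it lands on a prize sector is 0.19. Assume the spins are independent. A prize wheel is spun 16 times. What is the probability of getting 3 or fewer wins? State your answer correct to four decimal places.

0.6381

X ~ Binomial(16, 0.19); P(X ≤ 3) = Σ C(16,k) p^k (1−p)^(16−k) over k:
  k=0: C(16,0)·0.19^0·0.81^16 = 0.034337
  k=1: C(16,1)·0.19^1·0.81^15 = 0.128869
  k=2: C(16,2)·0.19^2·0.81^14 = 0.226714
  k=3: C(16,3)·0.19^3·0.81^13 = 0.248173
Total = 0.638093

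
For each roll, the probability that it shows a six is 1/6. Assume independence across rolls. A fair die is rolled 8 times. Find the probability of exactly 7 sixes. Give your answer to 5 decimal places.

X ~ Binomial(n=8, p=0.166667).
P(X=7) = C(8,7) · p^7 · (1−p)^1
= 8 · 3.5722e-06 · 0.83333 = 0.0000238

0.00002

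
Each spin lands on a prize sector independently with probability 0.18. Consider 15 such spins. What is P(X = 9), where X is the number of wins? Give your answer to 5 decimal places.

X ~ Binomial(n=15, p=0.18).
P(X=9) = C(15,9) · p^9 · (1−p)^6
= 5005 · 1.9836e-07 · 0.30401 = 0.0003018

0.00030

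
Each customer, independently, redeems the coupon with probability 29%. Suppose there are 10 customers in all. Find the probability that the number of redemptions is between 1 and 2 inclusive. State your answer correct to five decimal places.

0.37735

X ~ Binomial(10, 0.29); P(1 ≤ X ≤ 2) = Σ C(10,k) p^k (1−p)^(10−k) over k:
  k=1: C(10,1)·0.29^1·0.71^9 = 0.1329607
  k=2: C(10,2)·0.29^2·0.71^8 = 0.2443854
Total = 0.3773461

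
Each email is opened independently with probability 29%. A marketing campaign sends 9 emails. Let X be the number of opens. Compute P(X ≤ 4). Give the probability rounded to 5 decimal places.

X ~ Binomial(9, 0.29); P(X ≤ 4) = Σ C(9,k) p^k (1−p)^(9−k) over k:
  k=0: C(9,0)·0.29^0·0.71^9 = 0.0458485
  k=1: C(9,1)·0.29^1·0.71^8 = 0.1685417
  k=2: C(9,2)·0.29^2·0.71^7 = 0.2753639
  k=3: C(9,3)·0.29^3·0.71^6 = 0.2624360
  k=4: C(9,4)·0.29^4·0.71^5 = 0.1607882
Total = 0.9129782

0.91298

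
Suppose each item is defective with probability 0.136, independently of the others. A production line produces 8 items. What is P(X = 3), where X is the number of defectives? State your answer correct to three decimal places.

X ~ Binomial(n=8, p=0.136).
P(X=3) = C(8,3) · p^3 · (1−p)^5
= 56 · 0.0025155 · 0.48147 = 0.06782

0.068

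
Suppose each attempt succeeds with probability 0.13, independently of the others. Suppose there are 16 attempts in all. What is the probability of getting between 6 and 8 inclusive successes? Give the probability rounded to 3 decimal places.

0.012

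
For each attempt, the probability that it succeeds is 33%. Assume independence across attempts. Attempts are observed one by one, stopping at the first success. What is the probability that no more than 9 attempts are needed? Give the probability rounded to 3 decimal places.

Y = number of attempts to the first success; geometric, p = 0.33.
P(Y ≤ 9) = 1 − (1−p)^9 = 1 − 0.02721 = 0.97279

0.973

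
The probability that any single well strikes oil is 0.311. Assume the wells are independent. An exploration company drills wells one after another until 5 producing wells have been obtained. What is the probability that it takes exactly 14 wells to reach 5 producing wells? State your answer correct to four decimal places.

0.0728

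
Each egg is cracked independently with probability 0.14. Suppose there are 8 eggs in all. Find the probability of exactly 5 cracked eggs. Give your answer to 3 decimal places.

0.002

X ~ Binomial(n=8, p=0.14).
P(X=5) = C(8,5) · p^5 · (1−p)^3
= 56 · 5.3782e-05 · 0.63606 = 0.00192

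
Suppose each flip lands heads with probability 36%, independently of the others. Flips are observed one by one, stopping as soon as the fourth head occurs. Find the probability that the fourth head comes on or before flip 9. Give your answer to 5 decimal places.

0.41627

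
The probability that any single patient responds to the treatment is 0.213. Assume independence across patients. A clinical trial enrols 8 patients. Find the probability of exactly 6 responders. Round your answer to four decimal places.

0.0016

X ~ Binomial(n=8, p=0.213).
P(X=6) = C(8,6) · p^6 · (1−p)^2
= 28 · 9.3385e-05 · 0.61937 = 0.001620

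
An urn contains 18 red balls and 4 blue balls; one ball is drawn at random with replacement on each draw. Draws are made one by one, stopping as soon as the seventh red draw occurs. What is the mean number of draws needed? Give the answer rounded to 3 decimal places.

Y = total draws until the seventh success; negative binomial with r=7, p=0.818182.
E[Y] = r / p = 7 / 0.818182 = 8.55556

8.556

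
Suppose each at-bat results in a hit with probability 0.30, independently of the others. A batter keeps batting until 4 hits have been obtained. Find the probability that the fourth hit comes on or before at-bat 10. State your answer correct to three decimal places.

0.350

Finishing within 10 at-bats ⇔ at least 4 successes in the first 10. With X ~ Binomial(10, 0.30), P(Y ≤ 10) = 1 − P(X ≤ 3).
  k=0: C(10,0)·0.30^0·0.70^10 = 0.02825
  k=1: C(10,1)·0.30^1·0.70^9 = 0.12106
  k=2: C(10,2)·0.30^2·0.70^8 = 0.23347
  k=3: C(10,3)·0.30^3·0.70^7 = 0.26683
1 − 0.64961 = 0.35039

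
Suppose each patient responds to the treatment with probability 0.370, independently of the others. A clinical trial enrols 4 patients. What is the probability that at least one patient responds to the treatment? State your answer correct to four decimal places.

P(at least one) = 1 − P(none) = 1 − (1 − 0.37)^4
= 1 − 0.157530 = 0.842470

0.8425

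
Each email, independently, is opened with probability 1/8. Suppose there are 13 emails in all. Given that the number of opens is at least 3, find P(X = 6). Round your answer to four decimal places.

X ~ Binomial(13, 0.125). Want P(X=6 | X≥3) = P(X=6) / P(X≥3).
P(X=6) = C(13,6)·0.125^6·0.875^7 = 0.002571
P(X≥3) = 1 − 0.176240 − 0.327303 − 0.280545 = 0.215911
Ratio = 0.002571 / 0.215911 = 0.011906

0.0119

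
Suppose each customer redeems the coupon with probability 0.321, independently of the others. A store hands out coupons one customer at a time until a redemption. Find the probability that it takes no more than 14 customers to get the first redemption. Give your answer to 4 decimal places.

0.9956

Y = number of customers to the first success; geometric, p = 0.321.
P(Y ≤ 14) = 1 − (1−p)^14 = 1 − 0.004428 = 0.995572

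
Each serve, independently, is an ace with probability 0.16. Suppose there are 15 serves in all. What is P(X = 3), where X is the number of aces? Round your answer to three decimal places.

0.230

X ~ Binomial(n=15, p=0.16).
P(X=3) = C(15,3) · p^3 · (1−p)^12
= 455 · 0.004096 · 0.12341 = 0.23000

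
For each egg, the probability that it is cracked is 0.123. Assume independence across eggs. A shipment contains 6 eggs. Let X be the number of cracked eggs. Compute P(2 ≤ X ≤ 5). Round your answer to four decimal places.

X ~ Binomial(6, 0.123); P(2 ≤ X ≤ 5) = Σ C(6,k) p^k (1−p)^(6−k) over k:
  k=2: C(6,2)·0.123^2·0.877^4 = 0.134246
  k=3: C(6,3)·0.123^3·0.877^3 = 0.025104
  k=4: C(6,4)·0.123^4·0.877^2 = 0.002641
  k=5: C(6,5)·0.123^5·0.877^1 = 0.000148
Total = 0.162138

0.1621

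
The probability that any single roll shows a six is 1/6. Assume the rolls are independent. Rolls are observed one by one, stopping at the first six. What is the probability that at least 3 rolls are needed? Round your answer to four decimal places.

0.6944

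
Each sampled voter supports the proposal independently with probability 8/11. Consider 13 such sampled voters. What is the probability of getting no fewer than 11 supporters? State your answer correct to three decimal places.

X ~ Binomial(13, 0.727273); P(X ≥ 11) = Σ C(13,k) p^k (1−p)^(13−k) over k:
  k=11: C(13,11)·0.727273^11·0.272727^2 = 0.17467
  k=12: C(13,12)·0.727273^12·0.272727^1 = 0.07763
  k=13: C(13,13)·0.727273^13·0.272727^0 = 0.01592
Total = 0.26823

0.268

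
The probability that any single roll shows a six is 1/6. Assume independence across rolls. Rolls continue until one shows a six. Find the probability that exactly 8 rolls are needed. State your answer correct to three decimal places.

Geometric (trials to first success), p = 0.166667.
P(Y = 8) = (1−p)^7 · p = 0.27908 · 0.166667 = 0.04651

0.047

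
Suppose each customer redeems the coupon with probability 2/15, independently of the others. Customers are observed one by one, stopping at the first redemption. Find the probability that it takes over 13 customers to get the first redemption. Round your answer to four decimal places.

Y = number of customers to the first success; geometric, p = 0.133333.
P(Y > 13) = P(first 13 all fail) = (1−p)^13 = 0.155624

0.1556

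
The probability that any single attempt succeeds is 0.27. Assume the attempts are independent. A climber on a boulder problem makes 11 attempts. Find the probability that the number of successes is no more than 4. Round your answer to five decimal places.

X ~ Binomial(11, 0.27); P(X ≤ 4) = Σ C(11,k) p^k (1−p)^(11−k) over k:
  k=0: C(11,0)·0.27^0·0.73^11 = 0.0313727
  k=1: C(11,1)·0.27^1·0.73^10 = 0.1276395
  k=2: C(11,2)·0.27^2·0.73^9 = 0.2360456
  k=3: C(11,3)·0.27^3·0.73^8 = 0.2619136
  k=4: C(11,4)·0.27^4·0.73^7 = 0.1937443
Total = 0.8507158

0.85072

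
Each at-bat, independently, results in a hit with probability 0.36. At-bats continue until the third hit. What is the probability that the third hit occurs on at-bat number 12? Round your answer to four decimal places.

0.0462

Y = trial on which the third success occurs; negative binomial, r=3, p=0.36.
P(Y=12) = C(11,2) · p^3 · (1−p)^9
= 55 · 0.046656 · 0.018014 = 0.046226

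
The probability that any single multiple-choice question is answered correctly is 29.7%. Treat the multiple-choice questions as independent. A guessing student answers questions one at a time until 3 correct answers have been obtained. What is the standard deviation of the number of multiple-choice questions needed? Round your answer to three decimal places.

4.890

Y = total multiple-choice questions until the third success; negative binomial with r=3, p=0.297.
SD(Y) = √[r(1−p)/p²] = √(23.90912) = 4.88970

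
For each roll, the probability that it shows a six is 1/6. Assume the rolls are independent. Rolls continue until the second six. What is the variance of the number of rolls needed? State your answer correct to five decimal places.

60.00000

Y = total rolls until the second success; negative binomial with r=2, p=0.166667.
Var(Y) = r(1−p)/p² = 2·0.833333 / 0.166667² = 60.0000000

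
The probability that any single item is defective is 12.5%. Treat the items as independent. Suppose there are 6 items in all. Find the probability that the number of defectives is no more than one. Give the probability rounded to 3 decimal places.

0.833

X ~ Binomial(6, 0.125); P(X ≤ 1) = Σ C(6,k) p^k (1−p)^(6−k) over k:
  k=0: C(6,0)·0.125^0·0.875^6 = 0.44880
  k=1: C(6,1)·0.125^1·0.875^5 = 0.38468
Total = 0.83348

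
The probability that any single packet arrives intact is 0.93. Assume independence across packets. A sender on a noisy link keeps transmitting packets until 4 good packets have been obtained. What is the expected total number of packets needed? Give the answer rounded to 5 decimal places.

4.30108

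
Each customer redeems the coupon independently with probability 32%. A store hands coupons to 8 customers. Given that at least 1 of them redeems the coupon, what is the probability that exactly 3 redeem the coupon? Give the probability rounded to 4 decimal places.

0.2796

X ~ Binomial(8, 0.32). Want P(X=3 | X≥1) = P(X=3) / P(X≥1).
P(X=3) = C(8,3)·0.32^3·0.68^5 = 0.266798
P(X≥1) = 1 − 0.045716 = 0.954284
Ratio = 0.266798 / 0.954284 = 0.279579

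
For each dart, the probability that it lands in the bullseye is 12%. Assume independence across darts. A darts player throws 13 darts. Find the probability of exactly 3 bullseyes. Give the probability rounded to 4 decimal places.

X ~ Binomial(n=13, p=0.12).
P(X=3) = C(13,3) · p^3 · (1−p)^10
= 286 · 0.001728 · 0.2785 = 0.137637

0.1376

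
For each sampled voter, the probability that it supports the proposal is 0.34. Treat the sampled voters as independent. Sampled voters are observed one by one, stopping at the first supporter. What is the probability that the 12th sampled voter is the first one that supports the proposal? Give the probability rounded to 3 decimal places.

Geometric (trials to first success), p = 0.34.
P(Y = 12) = (1−p)^11 · p = 0.010351 · 0.34 = 0.00352

0.004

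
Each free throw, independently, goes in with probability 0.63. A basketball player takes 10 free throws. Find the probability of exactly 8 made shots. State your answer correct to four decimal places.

0.1529

X ~ Binomial(n=10, p=0.63).
P(X=8) = C(10,8) · p^8 · (1−p)^2
= 45 · 0.024816 · 0.1369 = 0.152876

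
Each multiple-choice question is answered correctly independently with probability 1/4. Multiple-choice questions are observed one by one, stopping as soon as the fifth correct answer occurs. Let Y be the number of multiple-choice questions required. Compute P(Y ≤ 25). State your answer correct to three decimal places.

0.786

Finishing within 25 multiple-choice questions ⇔ at least 5 successes in the first 25. With X ~ Binomial(25, 0.25), P(Y ≤ 25) = 1 − P(X ≤ 4).
  k=0: C(25,0)·0.25^0·0.75^25 = 0.00075
  k=1: C(25,1)·0.25^1·0.75^24 = 0.00627
  k=2: C(25,2)·0.25^2·0.75^23 = 0.02508
  k=3: C(25,3)·0.25^3·0.75^22 = 0.06411
  k=4: C(25,4)·0.25^4·0.75^21 = 0.11753
1 − 0.21374 = 0.78626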